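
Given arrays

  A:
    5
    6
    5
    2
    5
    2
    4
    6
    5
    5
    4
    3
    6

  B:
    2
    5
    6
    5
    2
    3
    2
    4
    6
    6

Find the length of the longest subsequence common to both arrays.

Pick 5 at A[1]=B[2]; then 6 at A[2]=B[3]; then 5 at A[3]=B[4]; then 2 at A[4]=B[5]; then 2 at A[6]=B[7]; then 4 at A[7]=B[8]; then 6 at A[8]=B[9]; then 6 at A[13]=B[10]; all 8 values appear in both, in order, and the DP table's final entry dp[13][10] is also 8, so no common subsequence is longer.

8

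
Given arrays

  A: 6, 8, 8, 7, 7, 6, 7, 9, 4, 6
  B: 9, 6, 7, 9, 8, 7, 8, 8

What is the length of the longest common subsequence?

One common subsequence of length 3: 6 (A #1, B #2), then 8 (A #2, B #7), then 8 (A #3, B #8). Since dp[10][8] = 3, nothing longer is possible.

3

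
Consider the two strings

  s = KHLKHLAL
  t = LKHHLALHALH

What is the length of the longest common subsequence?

6

One common subsequence of length 6: K (s #1, t #2) → H (s #2, t #4) → L (s #3, t #7) → H (s #5, t #8) → A (s #7, t #9) → L (s #8, t #10). The LCS DP gives dp[8][11] = 6, so this is optimal.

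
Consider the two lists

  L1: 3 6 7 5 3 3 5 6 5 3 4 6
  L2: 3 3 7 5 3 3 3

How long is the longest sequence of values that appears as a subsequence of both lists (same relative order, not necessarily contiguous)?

Match 3 at L1[1]=L2[2] → 7 at L1[3]=L2[3] → 5 at L1[4]=L2[4] → 3 at L1[5]=L2[5] → 3 at L1[6]=L2[6] → 3 at L1[10]=L2[7] — 6 values in the same relative order in both. dp[12][7] = 6 confirms this is the maximum.

6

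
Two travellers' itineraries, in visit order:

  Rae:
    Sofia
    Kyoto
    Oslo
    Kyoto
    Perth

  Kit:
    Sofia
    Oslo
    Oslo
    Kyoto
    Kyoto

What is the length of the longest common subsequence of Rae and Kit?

3

Pick Sofia at Rae[1]=Kit[1] → Kyoto at Rae[2]=Kit[4] → Kyoto at Rae[4]=Kit[5]; all 3 stops appear in both, in order. Since dp[5][5] = 3, nothing longer is possible.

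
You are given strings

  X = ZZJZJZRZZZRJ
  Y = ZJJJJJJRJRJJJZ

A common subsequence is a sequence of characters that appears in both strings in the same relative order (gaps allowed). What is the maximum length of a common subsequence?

6

Taking Z (X #1, Y #1) → J (X #3, Y #6) → J (X #5, Y #7) → R (X #7, Y #8) → R (X #11, Y #10) → J (X #12, Y #13) gives a common subsequence of length 6. Since dp[12][14] = 6, nothing longer is possible.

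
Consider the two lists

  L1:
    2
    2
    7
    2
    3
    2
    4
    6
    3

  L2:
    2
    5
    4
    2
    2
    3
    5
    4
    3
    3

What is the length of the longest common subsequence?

Taking 2 [1,1]; then 2 [2,4]; then 2 [4,5]; then 3 [5,6]; then 4 [7,8]; then 3 [9,10] gives a common subsequence of length 6. dp[9][10] = 6 confirms this is the maximum.

6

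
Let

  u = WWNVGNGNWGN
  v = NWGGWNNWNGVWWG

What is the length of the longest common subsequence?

7

One common subsequence of length 7: W at u[1]=v[2], W at u[2]=v[5], N at u[3]=v[7], N at u[6]=v[9], G at u[7]=v[10], W at u[9]=v[13], G at u[10]=v[14], and the DP table's final entry dp[11][14] is also 7, so no common subsequence is longer.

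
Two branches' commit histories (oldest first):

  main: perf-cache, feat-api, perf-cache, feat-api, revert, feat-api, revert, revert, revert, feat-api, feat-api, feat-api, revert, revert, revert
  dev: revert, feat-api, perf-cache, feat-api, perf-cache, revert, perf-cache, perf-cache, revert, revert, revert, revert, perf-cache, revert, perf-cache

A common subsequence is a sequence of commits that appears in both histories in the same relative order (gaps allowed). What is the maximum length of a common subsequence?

9

Taking perf-cache at main[1]=dev[3], feat-api at main[2]=dev[4], perf-cache at main[3]=dev[5], revert at main[5]=dev[6], revert at main[7]=dev[9], revert at main[8]=dev[10], revert at main[9]=dev[11], revert at main[13]=dev[12], revert at main[14]=dev[14] gives a common subsequence of length 9. Since dp[15][15] = 9, nothing longer is possible.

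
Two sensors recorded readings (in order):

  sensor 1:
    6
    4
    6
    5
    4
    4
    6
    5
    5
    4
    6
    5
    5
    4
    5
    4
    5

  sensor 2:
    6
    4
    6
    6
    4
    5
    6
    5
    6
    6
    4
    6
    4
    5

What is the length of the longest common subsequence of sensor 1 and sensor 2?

10

Pick 6 [1,1]; then 4 [2,2]; then 6 [3,4]; then 5 [4,6]; then 6 [7,7]; then 5 [8,8]; then 4 [10,11]; then 6 [11,12]; then 4 [16,13]; then 5 [17,14]; all 10 values appear in both, in order. Since dp[17][14] = 10, nothing longer is possible.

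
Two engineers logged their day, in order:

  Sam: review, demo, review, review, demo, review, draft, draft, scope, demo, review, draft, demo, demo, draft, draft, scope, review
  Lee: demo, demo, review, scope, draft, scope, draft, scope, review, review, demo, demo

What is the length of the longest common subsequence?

9

Taking demo [2,1] → demo [5,2] → review [6,3] → draft [7,5] → draft [8,7] → scope [9,8] → review [11,10] → demo [13,11] → demo [14,12] gives a common subsequence of length 9, and the DP table's final entry dp[18][12] is also 9, so no common subsequence is longer.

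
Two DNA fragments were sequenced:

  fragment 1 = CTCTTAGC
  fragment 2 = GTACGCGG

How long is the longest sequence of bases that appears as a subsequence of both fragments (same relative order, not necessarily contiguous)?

4

Let dp[i][j] be the LCS length of the first i bases of fragment 1 and the first j bases of fragment 2. dp[i][j] = dp[i-1][j-1]+1 when the i-th and j-th bases match, else max(dp[i-1][j], dp[i][j-1]).
    ·  G  T  A  C  G  C  G  G
 ·  0  0  0  0  0  0  0  0  0
 C  0  0  0  0  1  1  1  1  1
 T  0  0  1  1  1  1  1  1  1
 C  0  0  1  1  2  2  2  2  2
 T  0  0  1  1  2  2  2  2  2
 T  0  0  1  1  2  2  2  2  2
 A  0  0  1  2  2  2  2  2  2
 G  0  1  1  2  2  3  3  3  3
 C  0  1  1  2  3  3  4  4  4
dp[8][8] = 4. One LCS (by backtracking along matches): TCGC.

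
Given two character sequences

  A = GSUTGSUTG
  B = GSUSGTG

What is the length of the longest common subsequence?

6

Match G at A[1]=B[1]; then S at A[2]=B[2]; then U at A[3]=B[3]; then G at A[5]=B[5]; then T at A[8]=B[6]; then G at A[9]=B[7] — 6 characters in the same relative order in both. Since dp[9][7] = 6, nothing longer is possible.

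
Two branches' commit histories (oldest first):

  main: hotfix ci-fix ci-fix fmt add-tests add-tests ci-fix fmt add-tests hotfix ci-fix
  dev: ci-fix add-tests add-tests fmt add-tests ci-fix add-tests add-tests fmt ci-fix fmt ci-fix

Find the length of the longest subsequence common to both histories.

Match ci-fix (main #2, dev #1), then ci-fix (main #3, dev #6), then add-tests (main #5, dev #7), then add-tests (main #6, dev #8), then ci-fix (main #7, dev #10), then fmt (main #8, dev #11), then ci-fix (main #11, dev #12) — 7 commits in the same relative order in both, and the DP table's final entry dp[11][12] is also 7, so no common subsequence is longer.

7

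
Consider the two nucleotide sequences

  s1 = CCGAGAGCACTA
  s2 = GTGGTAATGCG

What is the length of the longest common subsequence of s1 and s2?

5

Let dp[i][j] be the LCS length of the first i bases of s1 and the first j bases of s2. dp[i][j] = dp[i-1][j-1]+1 when the i-th and j-th bases match, else max(dp[i-1][j], dp[i][j-1]).
    ·  G  T  G  G  T  A  A  T  G  C  G
 ·  0  0  0  0  0  0  0  0  0  0  0  0
 C  0  0  0  0  0  0  0  0  0  0  1  1
 C  0  0  0  0  0  0  0  0  0  0  1  1
 G  0  1  1  1  1  1  1  1  1  1  1  2
 A  0  1  1  1  1  1  2  2  2  2  2  2
 G  0  1  1  2  2  2  2  2  2  3  3  3
 A  0  1  1  2  2  2  3  3  3  3  3  3
 G  0  1  1  2  3  3  3  3  3  4  4  4
 C  0  1  1  2  3  3  3  3  3  4  5  5
 A  0  1  1  2  3  3  4  4  4  4  5  5
 C  0  1  1  2  3  3  4  4  4  4  5  5
 T  0  1  2  2  3  4  4  4  5  5  5  5
 A  0  1  2  2  3  4  5  5  5  5  5  5
dp[12][11] = 5. One LCS (by backtracking along matches): GAAGC.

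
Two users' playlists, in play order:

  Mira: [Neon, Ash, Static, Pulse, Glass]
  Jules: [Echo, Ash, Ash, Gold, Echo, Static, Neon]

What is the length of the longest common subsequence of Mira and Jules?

Match Ash [2,3] → Static [3,6] — 2 songs in the same relative order in both. Since dp[5][7] = 2, nothing longer is possible.

2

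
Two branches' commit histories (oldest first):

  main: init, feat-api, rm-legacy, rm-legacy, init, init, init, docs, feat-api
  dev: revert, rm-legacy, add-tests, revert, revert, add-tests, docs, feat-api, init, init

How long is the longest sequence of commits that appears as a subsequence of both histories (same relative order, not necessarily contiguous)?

3

Pick feat-api [2,8], then init [6,9], then init [7,10]; all 3 commits appear in both, in order. Since dp[9][10] = 3, nothing longer is possible.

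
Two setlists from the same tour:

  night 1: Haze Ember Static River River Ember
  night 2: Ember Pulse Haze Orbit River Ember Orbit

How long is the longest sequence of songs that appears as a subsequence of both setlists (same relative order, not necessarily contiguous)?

One common subsequence of length 3: Haze (night 1 #1, night 2 #3), River (night 1 #5, night 2 #5), Ember (night 1 #6, night 2 #6). dp[6][7] = 3 confirms this is the maximum.

3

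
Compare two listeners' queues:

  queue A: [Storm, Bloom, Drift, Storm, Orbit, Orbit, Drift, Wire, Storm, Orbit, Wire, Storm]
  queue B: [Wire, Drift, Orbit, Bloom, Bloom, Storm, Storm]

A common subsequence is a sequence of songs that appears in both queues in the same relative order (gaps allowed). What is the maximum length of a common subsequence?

Taking Drift at queue A[3]=queue B[2]; then Orbit at queue A[5]=queue B[3]; then Storm at queue A[9]=queue B[6]; then Storm at queue A[12]=queue B[7] gives a common subsequence of length 4. The LCS DP gives dp[12][7] = 4, so this is optimal.

4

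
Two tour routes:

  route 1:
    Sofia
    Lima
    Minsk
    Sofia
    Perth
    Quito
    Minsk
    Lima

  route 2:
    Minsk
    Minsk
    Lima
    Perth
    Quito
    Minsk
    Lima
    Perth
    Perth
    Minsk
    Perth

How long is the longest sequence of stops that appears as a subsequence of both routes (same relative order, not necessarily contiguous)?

Pick Lima (route 1 #2, route 2 #3) → Perth (route 1 #5, route 2 #4) → Quito (route 1 #6, route 2 #5) → Minsk (route 1 #7, route 2 #6) → Lima (route 1 #8, route 2 #7); all 5 stops appear in both, in order. Since dp[8][11] = 5, nothing longer is possible.

5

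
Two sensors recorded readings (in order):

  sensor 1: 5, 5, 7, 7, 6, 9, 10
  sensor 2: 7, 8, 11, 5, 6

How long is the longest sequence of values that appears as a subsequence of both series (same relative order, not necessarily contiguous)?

2

Pick 5 [2,4], then 6 [5,5]; all 2 values appear in both, in order, and the DP table's final entry dp[7][5] is also 2, so no common subsequence is longer.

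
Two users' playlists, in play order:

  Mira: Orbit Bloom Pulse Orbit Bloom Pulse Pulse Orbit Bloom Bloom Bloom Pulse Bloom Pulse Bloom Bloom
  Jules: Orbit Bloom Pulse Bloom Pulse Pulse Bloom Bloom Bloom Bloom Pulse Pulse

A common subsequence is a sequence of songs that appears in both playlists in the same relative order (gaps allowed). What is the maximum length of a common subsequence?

Match Orbit [1,1], then Bloom [2,2], then Pulse [3,3], then Bloom [5,4], then Pulse [6,5], then Pulse [7,6], then Bloom [9,8], then Bloom [10,9], then Bloom [11,10], then Pulse [12,11], then Pulse [14,12] — 11 songs in the same relative order in both, and the DP table's final entry dp[16][12] is also 11, so no common subsequence is longer.

11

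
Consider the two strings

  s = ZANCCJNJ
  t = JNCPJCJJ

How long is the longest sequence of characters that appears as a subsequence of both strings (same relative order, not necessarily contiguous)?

One common subsequence of length 5: N [3,2], C [4,3], C [5,6], J [6,7], J [8,8]. dp[8][8] = 5 confirms this is the maximum.

5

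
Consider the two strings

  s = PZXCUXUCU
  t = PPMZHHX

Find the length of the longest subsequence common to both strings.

3

One common subsequence of length 3: P at s[1]=t[2] → Z at s[2]=t[4] → X at s[6]=t[7]. Since dp[9][7] = 3, nothing longer is possible.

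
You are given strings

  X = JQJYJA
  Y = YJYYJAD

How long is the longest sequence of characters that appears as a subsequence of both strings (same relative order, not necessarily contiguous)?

4

Taking J [1,2], Y [4,4], J [5,5], A [6,6] gives a common subsequence of length 4. Since dp[6][7] = 4, nothing longer is possible.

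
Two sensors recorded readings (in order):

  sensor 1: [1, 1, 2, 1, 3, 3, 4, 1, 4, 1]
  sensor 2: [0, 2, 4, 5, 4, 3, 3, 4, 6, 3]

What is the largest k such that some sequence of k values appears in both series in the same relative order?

One common subsequence of length 4: 2 [3,2] → 3 [5,6] → 3 [6,7] → 4 [7,8]. dp[10][10] = 4 confirms this is the maximum.

4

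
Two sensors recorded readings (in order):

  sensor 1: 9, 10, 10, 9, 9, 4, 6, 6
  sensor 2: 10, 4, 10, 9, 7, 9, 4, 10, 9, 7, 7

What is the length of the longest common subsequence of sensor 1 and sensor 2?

Let dp[i][j] be the LCS length of the first i values of sensor 1 and the first j values of sensor 2. dp[i][j] = dp[i-1][j-1]+1 when the i-th and j-th values match, else max(dp[i-1][j], dp[i][j-1]).
    · 10  4 10  9  7  9  4 10  9  7  7
 ·  0  0  0  0  0  0  0  0  0  0  0  0
 9  0  0  0  0  1  1  1  1  1  1  1  1
10  0  1  1  1  1  1  1  1  2  2  2  2
10  0  1  1  2  2  2  2  2  2  2  2  2
 9  0  1  1  2  3  3  3  3  3  3  3  3
 9  0  1  1  2  3  3  4  4  4  4  4  4
 4  0  1  2  2  3  3  4  5  5  5  5  5
 6  0  1  2  2  3  3  4  5  5  5  5  5
 6  0  1  2  2  3  3  4  5  5  5  5  5
dp[8][11] = 5. One LCS (by backtracking along matches): 10, 10, 9, 9, 4.

5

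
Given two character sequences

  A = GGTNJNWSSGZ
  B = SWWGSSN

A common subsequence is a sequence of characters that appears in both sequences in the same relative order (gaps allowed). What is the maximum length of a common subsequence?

Let dp[i][j] be the LCS length of the first i characters of A and the first j characters of B. dp[i][j] = dp[i-1][j-1]+1 when the i-th and j-th characters match, else max(dp[i-1][j], dp[i][j-1]).
    ·  S  W  W  G  S  S  N
 ·  0  0  0  0  0  0  0  0
 G  0  0  0  0  1  1  1  1
 G  0  0  0  0  1  1  1  1
 T  0  0  0  0  1  1  1  1
 N  0  0  0  0  1  1  1  2
 J  0  0  0  0  1  1  1  2
 N  0  0  0  0  1  1  1  2
 W  0  0  1  1  1  1  1  2
 S  0  1  1  1  1  2  2  2
 S  0  1  1  1  1  2  3  3
 G  0  1  1  1  2  2  3  3
 Z  0  1  1  1  2  2  3  3
dp[11][7] = 3. One LCS (by backtracking along matches): GSS.

3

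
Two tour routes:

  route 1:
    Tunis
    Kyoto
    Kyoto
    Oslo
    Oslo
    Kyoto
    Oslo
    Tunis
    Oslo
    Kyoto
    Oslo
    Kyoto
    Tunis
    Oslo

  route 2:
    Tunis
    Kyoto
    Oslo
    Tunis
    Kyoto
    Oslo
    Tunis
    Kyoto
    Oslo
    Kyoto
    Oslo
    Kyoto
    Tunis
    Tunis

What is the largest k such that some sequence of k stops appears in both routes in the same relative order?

11

Match Tunis at route 1[1]=route 2[1], then Kyoto at route 1[3]=route 2[2], then Oslo at route 1[4]=route 2[3], then Kyoto at route 1[6]=route 2[5], then Oslo at route 1[7]=route 2[6], then Tunis at route 1[8]=route 2[7], then Oslo at route 1[9]=route 2[9], then Kyoto at route 1[10]=route 2[10], then Oslo at route 1[11]=route 2[11], then Kyoto at route 1[12]=route 2[12], then Tunis at route 1[13]=route 2[14] — 11 stops in the same relative order in both. dp[14][14] = 11 confirms this is the maximum.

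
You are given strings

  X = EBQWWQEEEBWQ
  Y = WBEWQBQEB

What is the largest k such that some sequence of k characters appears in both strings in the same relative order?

Match E at X[1]=Y[3] → B at X[2]=Y[6] → Q at X[6]=Y[7] → E at X[9]=Y[8] → B at X[10]=Y[9] — 5 characters in the same relative order in both, and the DP table's final entry dp[12][9] is also 5, so no common subsequence is longer.

5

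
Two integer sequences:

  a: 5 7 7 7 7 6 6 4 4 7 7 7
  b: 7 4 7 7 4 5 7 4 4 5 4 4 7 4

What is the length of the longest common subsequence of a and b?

Match 7 at a[2]=b[1], then 7 at a[3]=b[3], then 7 at a[4]=b[4], then 7 at a[5]=b[7], then 4 at a[8]=b[11], then 4 at a[9]=b[12], then 7 at a[10]=b[13] — 7 values in the same relative order in both, and the DP table's final entry dp[12][14] is also 7, so no common subsequence is longer.

7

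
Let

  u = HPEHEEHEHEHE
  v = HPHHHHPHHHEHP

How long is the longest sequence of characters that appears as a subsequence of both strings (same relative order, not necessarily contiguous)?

Match H at u[1]=v[6]; then P at u[2]=v[7]; then H at u[4]=v[8]; then H at u[7]=v[9]; then H at u[9]=v[10]; then E at u[10]=v[11]; then H at u[11]=v[12] — 7 characters in the same relative order in both. Since dp[12][13] = 7, nothing longer is possible.

7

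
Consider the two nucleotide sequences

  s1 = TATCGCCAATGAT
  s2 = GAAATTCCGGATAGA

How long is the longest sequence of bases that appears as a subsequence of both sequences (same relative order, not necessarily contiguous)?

8

One common subsequence of length 8: T at s1[1]=s2[5], then T at s1[3]=s2[6], then C at s1[4]=s2[8], then G at s1[5]=s2[10], then A at s1[8]=s2[11], then A at s1[9]=s2[13], then G at s1[11]=s2[14], then A at s1[12]=s2[15]. The LCS DP gives dp[13][15] = 8, so this is optimal.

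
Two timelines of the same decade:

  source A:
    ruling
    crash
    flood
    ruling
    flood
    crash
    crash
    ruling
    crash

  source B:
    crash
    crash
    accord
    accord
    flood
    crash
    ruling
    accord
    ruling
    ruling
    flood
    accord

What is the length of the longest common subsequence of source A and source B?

4

One common subsequence of length 4: crash at source A[2]=source B[2] → flood at source A[3]=source B[5] → ruling at source A[4]=source B[10] → flood at source A[5]=source B[11]. The LCS DP gives dp[9][12] = 4, so this is optimal.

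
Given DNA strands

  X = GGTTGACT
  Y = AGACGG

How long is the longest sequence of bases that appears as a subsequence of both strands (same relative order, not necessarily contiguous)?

Pick G [1,2] → G [2,5] → G [5,6]; all 3 bases appear in both, in order. Since dp[8][6] = 3, nothing longer is possible.

3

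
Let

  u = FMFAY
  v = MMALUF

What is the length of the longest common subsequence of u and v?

Let dp[i][j] be the LCS length of the first i characters of u and the first j characters of v. dp[i][j] = dp[i-1][j-1]+1 when the i-th and j-th characters match, else max(dp[i-1][j], dp[i][j-1]).
    ·  M  M  A  L  U  F
 ·  0  0  0  0  0  0  0
 F  0  0  0  0  0  0  1
 M  0  1  1  1  1  1  1
 F  0  1  1  1  1  1  2
 A  0  1  1  2  2  2  2
 Y  0  1  1  2  2  2  2
dp[5][6] = 2. One LCS (by backtracking along matches): MF.

2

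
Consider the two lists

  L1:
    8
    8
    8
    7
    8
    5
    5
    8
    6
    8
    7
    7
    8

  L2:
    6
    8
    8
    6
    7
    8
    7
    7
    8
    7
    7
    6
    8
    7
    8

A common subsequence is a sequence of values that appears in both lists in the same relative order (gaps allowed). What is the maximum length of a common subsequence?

9

Taking 8 [1,2]; then 8 [2,3]; then 8 [3,6]; then 7 [4,8]; then 8 [5,9]; then 6 [9,12]; then 8 [10,13]; then 7 [12,14]; then 8 [13,15] gives a common subsequence of length 9. The LCS DP gives dp[13][15] = 9, so this is optimal.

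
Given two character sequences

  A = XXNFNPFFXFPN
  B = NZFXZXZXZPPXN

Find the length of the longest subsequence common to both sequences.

Match X at A[1]=B[6] → X at A[2]=B[8] → P at A[6]=B[11] → X at A[9]=B[12] → N at A[12]=B[13] — 5 characters in the same relative order in both. Since dp[12][13] = 5, nothing longer is possible.

5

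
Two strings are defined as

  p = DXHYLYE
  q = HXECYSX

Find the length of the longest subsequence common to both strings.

2

One common subsequence of length 2: X at p[2]=q[2], then Y at p[4]=q[5]. dp[7][7] = 2 confirms this is the maximum.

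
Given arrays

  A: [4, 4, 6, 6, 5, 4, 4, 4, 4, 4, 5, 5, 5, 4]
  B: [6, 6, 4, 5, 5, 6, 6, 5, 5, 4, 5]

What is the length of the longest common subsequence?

Match 6 [3,1]; then 6 [4,2]; then 5 [5,4]; then 5 [11,5]; then 5 [12,8]; then 5 [13,9]; then 4 [14,10] — 7 values in the same relative order in both, and the DP table's final entry dp[14][11] is also 7, so no common subsequence is longer.

7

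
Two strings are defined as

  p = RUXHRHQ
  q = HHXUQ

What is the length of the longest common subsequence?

Taking H (p #4, q #1), then H (p #6, q #2), then Q (p #7, q #5) gives a common subsequence of length 3, and the DP table's final entry dp[7][5] is also 3, so no common subsequence is longer.

3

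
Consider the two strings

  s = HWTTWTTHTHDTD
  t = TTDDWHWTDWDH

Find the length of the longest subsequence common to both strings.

Match T (s #3, t #1); then T (s #4, t #2); then W (s #5, t #5); then H (s #8, t #6); then T (s #9, t #8); then D (s #11, t #9); then D (s #13, t #11) — 7 characters in the same relative order in both. dp[13][12] = 7 confirms this is the maximum.

7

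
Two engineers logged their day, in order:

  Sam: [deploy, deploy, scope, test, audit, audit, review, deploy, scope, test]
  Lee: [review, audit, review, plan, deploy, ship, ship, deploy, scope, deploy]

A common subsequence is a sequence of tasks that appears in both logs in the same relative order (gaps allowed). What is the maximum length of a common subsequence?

4

Match deploy [1,5], then deploy [2,8], then scope [3,9], then deploy [8,10] — 4 tasks in the same relative order in both, and the DP table's final entry dp[10][10] is also 4, so no common subsequence is longer.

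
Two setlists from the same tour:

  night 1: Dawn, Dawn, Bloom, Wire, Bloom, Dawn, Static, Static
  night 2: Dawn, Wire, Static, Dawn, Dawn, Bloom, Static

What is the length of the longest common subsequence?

4

Match Dawn (night 1 #1, night 2 #4); then Dawn (night 1 #2, night 2 #5); then Bloom (night 1 #5, night 2 #6); then Static (night 1 #8, night 2 #7) — 4 songs in the same relative order in both. Since dp[8][7] = 4, nothing longer is possible.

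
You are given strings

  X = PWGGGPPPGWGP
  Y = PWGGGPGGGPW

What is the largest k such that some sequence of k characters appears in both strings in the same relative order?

9

Pick P [1,1], W [2,2], G [3,3], G [4,4], G [5,5], P [6,6], G [9,8], G [11,9], P [12,10]; all 9 characters appear in both, in order. dp[12][11] = 9 confirms this is the maximum.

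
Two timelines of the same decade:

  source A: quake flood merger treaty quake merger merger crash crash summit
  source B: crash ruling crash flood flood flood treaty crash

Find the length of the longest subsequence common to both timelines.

3

Pick flood (source A #2, source B #6), then treaty (source A #4, source B #7), then crash (source A #9, source B #8); all 3 events appear in both, in order. Since dp[10][8] = 3, nothing longer is possible.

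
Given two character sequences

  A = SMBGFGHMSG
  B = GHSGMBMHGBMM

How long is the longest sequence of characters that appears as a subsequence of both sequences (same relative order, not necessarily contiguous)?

5

Match S [1,3] → M [2,5] → B [3,6] → G [4,9] → M [8,12] — 5 characters in the same relative order in both. Since dp[10][12] = 5, nothing longer is possible.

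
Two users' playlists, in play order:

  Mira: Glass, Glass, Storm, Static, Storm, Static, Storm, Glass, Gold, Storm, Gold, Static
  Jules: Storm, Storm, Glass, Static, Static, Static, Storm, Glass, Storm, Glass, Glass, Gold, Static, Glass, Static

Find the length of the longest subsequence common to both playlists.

Taking Glass [1,3]; then Static [4,5]; then Static [6,6]; then Storm [7,7]; then Glass [8,8]; then Storm [10,9]; then Gold [11,12]; then Static [12,15] gives a common subsequence of length 8. dp[12][15] = 8 confirms this is the maximum.

8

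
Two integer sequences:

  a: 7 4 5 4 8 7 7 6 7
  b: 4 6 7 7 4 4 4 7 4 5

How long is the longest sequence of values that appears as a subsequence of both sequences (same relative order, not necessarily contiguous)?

Let dp[i][j] be the LCS length of the first i values of a and the first j values of b. dp[i][j] = dp[i-1][j-1]+1 when the i-th and j-th values match, else max(dp[i-1][j], dp[i][j-1]).
    ·  4  6  7  7  4  4  4  7  4  5
 ·  0  0  0  0  0  0  0  0  0  0  0
 7  0  0  0  1  1  1  1  1  1  1  1
 4  0  1  1  1  1  2  2  2  2  2  2
 5  0  1  1  1  1  2  2  2  2  2  3
 4  0  1  1  1  1  2  3  3  3  3  3
 8  0  1  1  1  1  2  3  3  3  3  3
 7  0  1  1  2  2  2  3  3  4  4  4
 7  0  1  1  2  3  3  3  3  4  4  4
 6  0  1  2  2  3  3  3  3  4  4  4
 7  0  1  2  3  3  3  3  3  4  4  4
dp[9][10] = 4. One LCS (by backtracking along matches): 7, 4, 4, 7.

4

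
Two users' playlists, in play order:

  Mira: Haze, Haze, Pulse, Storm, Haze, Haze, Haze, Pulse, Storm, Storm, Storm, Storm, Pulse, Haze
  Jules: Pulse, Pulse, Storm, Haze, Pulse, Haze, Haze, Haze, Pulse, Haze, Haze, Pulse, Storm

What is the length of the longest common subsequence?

7

Taking Haze (Mira #1, Jules #7); then Haze (Mira #2, Jules #8); then Pulse (Mira #3, Jules #9); then Haze (Mira #6, Jules #10); then Haze (Mira #7, Jules #11); then Pulse (Mira #8, Jules #12); then Storm (Mira #12, Jules #13) gives a common subsequence of length 7, and the DP table's final entry dp[14][13] is also 7, so no common subsequence is longer.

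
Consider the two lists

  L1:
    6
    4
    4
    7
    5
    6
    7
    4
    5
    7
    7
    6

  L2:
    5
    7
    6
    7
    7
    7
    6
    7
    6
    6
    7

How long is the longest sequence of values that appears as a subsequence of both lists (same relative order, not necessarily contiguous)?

Pick 6 at L1[1]=L2[3], then 7 at L1[4]=L2[4], then 7 at L1[7]=L2[5], then 7 at L1[10]=L2[6], then 7 at L1[11]=L2[8], then 6 at L1[12]=L2[10]; all 6 values appear in both, in order. The LCS DP gives dp[12][11] = 6, so this is optimal.

6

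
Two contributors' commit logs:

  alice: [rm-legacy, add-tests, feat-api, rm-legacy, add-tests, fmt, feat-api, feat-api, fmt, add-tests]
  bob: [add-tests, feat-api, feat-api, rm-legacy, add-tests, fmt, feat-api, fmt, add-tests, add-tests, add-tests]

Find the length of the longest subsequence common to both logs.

8

Pick add-tests [2,1], feat-api [3,3], rm-legacy [4,4], add-tests [5,5], fmt [6,6], feat-api [8,7], fmt [9,8], add-tests [10,11]; all 8 commits appear in both, in order. The LCS DP gives dp[10][11] = 8, so this is optimal.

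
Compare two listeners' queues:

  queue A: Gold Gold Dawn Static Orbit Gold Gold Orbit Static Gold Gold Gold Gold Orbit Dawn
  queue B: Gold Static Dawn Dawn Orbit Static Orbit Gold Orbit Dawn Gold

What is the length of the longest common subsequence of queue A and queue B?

Pick Gold [1,1]; then Dawn [3,4]; then Static [4,6]; then Orbit [5,7]; then Gold [7,8]; then Orbit [8,9]; then Gold [13,11]; all 7 songs appear in both, in order. dp[15][11] = 7 confirms this is the maximum.

7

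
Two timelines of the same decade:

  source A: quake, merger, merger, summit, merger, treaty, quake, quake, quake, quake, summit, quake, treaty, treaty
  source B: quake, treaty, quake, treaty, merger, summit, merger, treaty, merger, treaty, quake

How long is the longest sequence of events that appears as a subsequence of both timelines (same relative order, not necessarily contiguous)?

One common subsequence of length 6: quake (source A #1, source B #3), then merger (source A #2, source B #5), then merger (source A #3, source B #7), then merger (source A #5, source B #9), then treaty (source A #6, source B #10), then quake (source A #12, source B #11). Since dp[14][11] = 6, nothing longer is possible.

6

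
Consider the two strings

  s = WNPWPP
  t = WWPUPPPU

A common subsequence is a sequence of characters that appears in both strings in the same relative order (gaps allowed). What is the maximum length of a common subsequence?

4

Let dp[i][j] be the LCS length of the first i characters of s and the first j characters of t. dp[i][j] = dp[i-1][j-1]+1 when the i-th and j-th characters match, else max(dp[i-1][j], dp[i][j-1]).
    ·  W  W  P  U  P  P  P  U
 ·  0  0  0  0  0  0  0  0  0
 W  0  1  1  1  1  1  1  1  1
 N  0  1  1  1  1  1  1  1  1
 P  0  1  1  2  2  2  2  2  2
 W  0  1  2  2  2  2  2  2  2
 P  0  1  2  3  3  3  3  3  3
 P  0  1  2  3  3  4  4  4  4
dp[6][8] = 4. One LCS (by backtracking along matches): WPPP.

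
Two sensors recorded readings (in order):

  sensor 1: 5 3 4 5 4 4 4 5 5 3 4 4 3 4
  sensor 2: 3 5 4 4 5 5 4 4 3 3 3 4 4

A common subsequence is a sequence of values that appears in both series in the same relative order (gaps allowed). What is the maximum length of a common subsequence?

10

Taking 3 [2,1], 5 [4,2], 4 [6,3], 4 [7,4], 5 [8,5], 5 [9,6], 4 [11,7], 4 [12,8], 3 [13,11], 4 [14,13] gives a common subsequence of length 10. The LCS DP gives dp[14][13] = 10, so this is optimal.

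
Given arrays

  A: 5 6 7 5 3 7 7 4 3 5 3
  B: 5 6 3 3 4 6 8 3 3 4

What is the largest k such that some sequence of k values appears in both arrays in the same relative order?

Let dp[i][j] be the LCS length of the first i values of A and the first j values of B. dp[i][j] = dp[i-1][j-1]+1 when the i-th and j-th values match, else max(dp[i-1][j], dp[i][j-1]).
    ·  5  6  3  3  4  6  8  3  3  4
 ·  0  0  0  0  0  0  0  0  0  0  0
 5  0  1  1  1  1  1  1  1  1  1  1
 6  0  1  2  2  2  2  2  2  2  2  2
 7  0  1  2  2  2  2  2  2  2  2  2
 5  0  1  2  2  2  2  2  2  2  2  2
 3  0  1  2  3  3  3  3  3  3  3  3
 7  0  1  2  3  3  3  3  3  3  3  3
 7  0  1  2  3  3  3  3  3  3  3  3
 4  0  1  2  3  3  4  4  4  4  4  4
 3  0  1  2  3  4  4  4  4  5  5  5
 5  0  1  2  3  4  4  4  4  5  5  5
 3  0  1  2  3  4  4  4  4  5  6  6
dp[11][10] = 6. One LCS (by backtracking along matches): 5, 6, 3, 4, 3, 3.

6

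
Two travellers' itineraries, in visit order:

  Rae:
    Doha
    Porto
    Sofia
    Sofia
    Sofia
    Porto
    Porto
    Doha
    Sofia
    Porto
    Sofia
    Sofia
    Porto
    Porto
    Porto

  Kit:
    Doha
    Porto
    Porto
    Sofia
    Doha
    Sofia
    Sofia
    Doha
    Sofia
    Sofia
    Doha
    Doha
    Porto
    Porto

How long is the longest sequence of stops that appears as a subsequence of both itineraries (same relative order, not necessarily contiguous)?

10

Taking Doha at Rae[1]=Kit[1] → Porto at Rae[2]=Kit[3] → Sofia at Rae[3]=Kit[4] → Sofia at Rae[4]=Kit[6] → Sofia at Rae[5]=Kit[7] → Doha at Rae[8]=Kit[8] → Sofia at Rae[9]=Kit[9] → Sofia at Rae[11]=Kit[10] → Porto at Rae[14]=Kit[13] → Porto at Rae[15]=Kit[14] gives a common subsequence of length 10, and the DP table's final entry dp[15][14] is also 10, so no common subsequence is longer.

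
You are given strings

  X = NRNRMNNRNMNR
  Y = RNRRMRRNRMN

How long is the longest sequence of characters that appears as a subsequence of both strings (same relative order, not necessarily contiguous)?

Let dp[i][j] be the LCS length of the first i characters of X and the first j characters of Y. dp[i][j] = dp[i-1][j-1]+1 when the i-th and j-th characters match, else max(dp[i-1][j], dp[i][j-1]).
    ·  R  N  R  R  M  R  R  N  R  M  N
 ·  0  0  0  0  0  0  0  0  0  0  0  0
 N  0  0  1  1  1  1  1  1  1  1  1  1
 R  0  1  1  2  2  2  2  2  2  2  2  2
 N  0  1  2  2  2  2  2  2  3  3  3  3
 R  0  1  2  3  3  3  3  3  3  4  4  4
 M  0  1  2  3  3  4  4  4  4  4  5  5
 N  0  1  2  3  3  4  4  4  5  5  5  6
 N  0  1  2  3  3  4  4  4  5  5  5  6
 R  0  1  2  3  4  4  5  5  5  6  6  6
 N  0  1  2  3  4  4  5  5  6  6  6  7
 M  0  1  2  3  4  5  5  5  6  6  7  7
 N  0  1  2  3  4  5  5  5  6  6  7  8
 R  0  1  2  3  4  5  6  6  6  7  7  8
dp[12][11] = 8. One LCS (by backtracking along matches): NRRMNRMN.

8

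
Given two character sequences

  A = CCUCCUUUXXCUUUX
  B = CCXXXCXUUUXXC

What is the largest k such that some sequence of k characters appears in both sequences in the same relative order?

9

One common subsequence of length 9: C (A #1, B #1), then C (A #2, B #2), then C (A #4, B #6), then U (A #6, B #8), then U (A #7, B #9), then U (A #8, B #10), then X (A #9, B #11), then X (A #10, B #12), then C (A #11, B #13). dp[15][13] = 9 confirms this is the maximum.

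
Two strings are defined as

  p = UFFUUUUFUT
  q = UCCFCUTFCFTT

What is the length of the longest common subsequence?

5

One common subsequence of length 5: U (p #1, q #1), then F (p #2, q #4), then F (p #3, q #8), then F (p #8, q #10), then T (p #10, q #12). Since dp[10][12] = 5, nothing longer is possible.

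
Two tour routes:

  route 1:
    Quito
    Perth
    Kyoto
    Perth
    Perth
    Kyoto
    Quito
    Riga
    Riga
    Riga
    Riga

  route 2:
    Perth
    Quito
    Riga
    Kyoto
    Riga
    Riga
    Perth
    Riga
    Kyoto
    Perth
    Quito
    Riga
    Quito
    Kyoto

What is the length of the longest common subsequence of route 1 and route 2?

One common subsequence of length 6: Quito (route 1 #1, route 2 #2), Perth (route 1 #2, route 2 #7), Kyoto (route 1 #3, route 2 #9), Perth (route 1 #5, route 2 #10), Quito (route 1 #7, route 2 #11), Riga (route 1 #8, route 2 #12). The LCS DP gives dp[11][14] = 6, so this is optimal.

6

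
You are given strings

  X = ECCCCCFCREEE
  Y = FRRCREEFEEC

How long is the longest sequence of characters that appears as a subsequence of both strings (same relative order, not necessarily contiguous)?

6

Let dp[i][j] be the LCS length of the first i characters of X and the first j characters of Y. dp[i][j] = dp[i-1][j-1]+1 when the i-th and j-th characters match, else max(dp[i-1][j], dp[i][j-1]).
    ·  F  R  R  C  R  E  E  F  E  E  C
 ·  0  0  0  0  0  0  0  0  0  0  0  0
 E  0  0  0  0  0  0  1  1  1  1  1  1
 C  0  0  0  0  1  1  1  1  1  1  1  2
 C  0  0  0  0  1  1  1  1  1  1  1  2
 C  0  0  0  0  1  1  1  1  1  1  1  2
 C  0  0  0  0  1  1  1  1  1  1  1  2
 C  0  0  0  0  1  1  1  1  1  1  1  2
 F  0  1  1  1  1  1  1  1  2  2  2  2
 C  0  1  1  1  2  2  2  2  2  2  2  3
 R  0  1  2  2  2  3  3  3  3  3  3  3
 E  0  1  2  2  2  3  4  4  4  4  4  4
 E  0  1  2  2  2  3  4  5  5  5  5  5
 E  0  1  2  2  2  3  4  5  5  6  6  6
dp[12][11] = 6. One LCS (by backtracking along matches): FCREEE.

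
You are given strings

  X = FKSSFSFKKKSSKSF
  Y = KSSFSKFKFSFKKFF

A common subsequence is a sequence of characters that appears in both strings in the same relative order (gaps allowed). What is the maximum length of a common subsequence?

One common subsequence of length 10: K [2,1]; then S [3,2]; then S [4,3]; then F [5,4]; then S [6,5]; then F [7,7]; then K [8,8]; then K [9,12]; then K [10,13]; then F [15,15], and the DP table's final entry dp[15][15] is also 10, so no common subsequence is longer.

10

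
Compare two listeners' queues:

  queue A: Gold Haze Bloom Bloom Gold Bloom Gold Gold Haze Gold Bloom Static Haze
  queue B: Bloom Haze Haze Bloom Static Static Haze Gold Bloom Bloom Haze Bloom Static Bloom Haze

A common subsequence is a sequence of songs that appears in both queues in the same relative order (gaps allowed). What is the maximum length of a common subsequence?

8

One common subsequence of length 8: Haze at queue A[2]=queue B[3]; then Bloom at queue A[3]=queue B[4]; then Bloom at queue A[4]=queue B[9]; then Bloom at queue A[6]=queue B[10]; then Haze at queue A[9]=queue B[11]; then Bloom at queue A[11]=queue B[12]; then Static at queue A[12]=queue B[13]; then Haze at queue A[13]=queue B[15]. The LCS DP gives dp[13][15] = 8, so this is optimal.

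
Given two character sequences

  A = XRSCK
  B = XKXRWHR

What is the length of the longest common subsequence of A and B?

Pick X at A[1]=B[3], then R at A[2]=B[7]; all 2 characters appear in both, in order. dp[5][7] = 2 confirms this is the maximum.

2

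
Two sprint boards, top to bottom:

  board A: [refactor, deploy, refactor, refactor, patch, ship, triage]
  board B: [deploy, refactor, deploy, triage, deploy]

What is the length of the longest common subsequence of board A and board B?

Pick refactor (board A #1, board B #2), deploy (board A #2, board B #3), triage (board A #7, board B #4); all 3 tasks appear in both, in order. dp[7][5] = 3 confirms this is the maximum.

3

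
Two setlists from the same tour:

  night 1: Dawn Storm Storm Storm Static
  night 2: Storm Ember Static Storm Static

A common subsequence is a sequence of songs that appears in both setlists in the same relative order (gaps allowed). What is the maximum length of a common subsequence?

One common subsequence of length 3: Storm [2,1] → Storm [4,4] → Static [5,5], and the DP table's final entry dp[5][5] is also 3, so no common subsequence is longer.

3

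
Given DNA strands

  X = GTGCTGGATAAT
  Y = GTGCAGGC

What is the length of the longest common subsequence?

6

Let dp[i][j] be the LCS length of the first i bases of X and the first j bases of Y. dp[i][j] = dp[i-1][j-1]+1 when the i-th and j-th bases match, else max(dp[i-1][j], dp[i][j-1]).
    ·  G  T  G  C  A  G  G  C
 ·  0  0  0  0  0  0  0  0  0
 G  0  1  1  1  1  1  1  1  1
 T  0  1  2  2  2  2  2  2  2
 G  0  1  2  3  3  3  3  3  3
 C  0  1  2  3  4  4  4  4  4
 T  0  1  2  3  4  4  4  4  4
 G  0  1  2  3  4  4  5  5  5
 G  0  1  2  3  4  4  5  6  6
 A  0  1  2  3  4  5  5  6  6
 T  0  1  2  3  4  5  5  6  6
 A  0  1  2  3  4  5  5  6  6
 A  0  1  2  3  4  5  5  6  6
 T  0  1  2  3  4  5  5  6  6
dp[12][8] = 6. One LCS (by backtracking along matches): GTGCGG.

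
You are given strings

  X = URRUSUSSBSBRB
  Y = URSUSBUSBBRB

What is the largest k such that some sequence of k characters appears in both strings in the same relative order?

Match U (X #1, Y #1); then R (X #2, Y #2); then U (X #4, Y #4); then S (X #5, Y #5); then U (X #6, Y #7); then S (X #8, Y #8); then B (X #9, Y #9); then B (X #11, Y #10); then R (X #12, Y #11); then B (X #13, Y #12) — 10 characters in the same relative order in both. The LCS DP gives dp[13][12] = 10, so this is optimal.

10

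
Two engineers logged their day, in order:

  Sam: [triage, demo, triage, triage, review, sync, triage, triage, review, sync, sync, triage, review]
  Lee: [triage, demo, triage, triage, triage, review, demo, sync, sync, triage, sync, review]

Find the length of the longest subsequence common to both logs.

10

Pick triage [1,1], demo [2,2], triage [4,3], triage [7,4], triage [8,5], review [9,6], sync [10,8], sync [11,9], triage [12,10], review [13,12]; all 10 tasks appear in both, in order. The LCS DP gives dp[13][12] = 10, so this is optimal.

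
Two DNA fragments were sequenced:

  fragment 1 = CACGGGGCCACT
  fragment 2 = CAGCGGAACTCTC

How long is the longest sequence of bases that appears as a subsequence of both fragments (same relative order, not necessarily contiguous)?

Taking C (fragment 1 #1, fragment 2 #1), then A (fragment 1 #2, fragment 2 #2), then C (fragment 1 #3, fragment 2 #4), then G (fragment 1 #4, fragment 2 #5), then G (fragment 1 #5, fragment 2 #6), then C (fragment 1 #8, fragment 2 #9), then C (fragment 1 #9, fragment 2 #11), then C (fragment 1 #11, fragment 2 #13) gives a common subsequence of length 8, and the DP table's final entry dp[12][13] is also 8, so no common subsequence is longer.

8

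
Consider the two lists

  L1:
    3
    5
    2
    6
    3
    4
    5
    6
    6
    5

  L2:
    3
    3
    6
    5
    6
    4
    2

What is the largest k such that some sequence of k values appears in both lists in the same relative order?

4

One common subsequence of length 4: 3 (L1 #1, L2 #2), 5 (L1 #2, L2 #4), 6 (L1 #4, L2 #5), 4 (L1 #6, L2 #6). dp[10][7] = 4 confirms this is the maximum.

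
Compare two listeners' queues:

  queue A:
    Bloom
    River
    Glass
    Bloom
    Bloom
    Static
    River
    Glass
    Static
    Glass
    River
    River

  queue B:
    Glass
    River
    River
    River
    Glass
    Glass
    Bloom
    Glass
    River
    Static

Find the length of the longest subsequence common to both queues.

Match River at queue A[2]=queue B[4]; then Glass at queue A[3]=queue B[6]; then Bloom at queue A[4]=queue B[7]; then River at queue A[7]=queue B[9]; then Static at queue A[9]=queue B[10] — 5 songs in the same relative order in both, and the DP table's final entry dp[12][10] is also 5, so no common subsequence is longer.

5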